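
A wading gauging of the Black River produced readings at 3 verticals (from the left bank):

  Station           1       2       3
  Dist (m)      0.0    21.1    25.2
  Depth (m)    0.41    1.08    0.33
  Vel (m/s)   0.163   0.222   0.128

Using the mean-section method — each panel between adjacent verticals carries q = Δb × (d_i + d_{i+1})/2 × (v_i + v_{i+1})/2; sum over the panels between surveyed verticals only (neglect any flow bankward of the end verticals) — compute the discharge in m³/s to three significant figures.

3.53 m³/s

Panel 1-2: Δb = 21.1 m, d̄ = (0.41+1.08)/2 = 0.745, v̄ = (0.163+0.222)/2 = 0.1925 → q = 21.1×0.745×0.1925 = 3.026 m³/s
Panel 2-3: Δb = 4.1 m, d̄ = (1.08+0.33)/2 = 0.705, v̄ = (0.222+0.128)/2 = 0.175 → q = 4.1×0.705×0.175 = 0.5058 m³/s
Q = Σ q = 3.532 m³/s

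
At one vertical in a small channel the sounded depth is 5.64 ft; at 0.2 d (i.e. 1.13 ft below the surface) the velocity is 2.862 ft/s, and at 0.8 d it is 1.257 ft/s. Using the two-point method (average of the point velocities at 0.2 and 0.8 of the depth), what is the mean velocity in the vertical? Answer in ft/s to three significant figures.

v̄ = (2.862 + 1.257) / 2 = 2.060 ft/s

2.06 ft/s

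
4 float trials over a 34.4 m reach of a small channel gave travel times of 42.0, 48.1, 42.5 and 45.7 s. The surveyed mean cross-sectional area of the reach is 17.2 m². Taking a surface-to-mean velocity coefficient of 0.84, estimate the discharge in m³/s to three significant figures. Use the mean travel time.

11.1 m³/s

t̄ = (42.0 + 48.1 + 42.5 + 45.7) / 4 = 44.575 s
v_surface = L / t̄ = 34.4 / 44.575 = 0.7717 m/s
v_mean = 0.84 × 0.7717 = 0.6483 m/s
Q = A × v_mean = 17.2 × 0.6483 = 11.15 m³/s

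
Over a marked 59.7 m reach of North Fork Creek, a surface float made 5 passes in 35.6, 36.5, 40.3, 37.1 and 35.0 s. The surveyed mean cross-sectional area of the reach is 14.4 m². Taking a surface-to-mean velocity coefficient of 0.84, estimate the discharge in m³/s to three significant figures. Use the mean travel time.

t̄ = (35.6 + 36.5 + 40.3 + 37.1 + 35.0) / 5 = 36.9 s
v_surface = L / t̄ = 59.7 / 36.9 = 1.618 m/s
v_mean = 0.84 × 1.618 = 1.359 m/s
Q = A × v_mean = 14.4 × 1.359 = 19.57 m³/s

19.6 m³/s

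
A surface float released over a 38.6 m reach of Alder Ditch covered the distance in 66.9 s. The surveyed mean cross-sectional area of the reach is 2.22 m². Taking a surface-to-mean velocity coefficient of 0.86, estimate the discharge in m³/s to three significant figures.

v_surface = L / t̄ = 38.6 / 66.9 = 0.5770 m/s
v_mean = 0.86 × 0.5770 = 0.4962 m/s
Q = A × v_mean = 2.22 × 0.4962 = 1.102 m³/s

1.10 m³/s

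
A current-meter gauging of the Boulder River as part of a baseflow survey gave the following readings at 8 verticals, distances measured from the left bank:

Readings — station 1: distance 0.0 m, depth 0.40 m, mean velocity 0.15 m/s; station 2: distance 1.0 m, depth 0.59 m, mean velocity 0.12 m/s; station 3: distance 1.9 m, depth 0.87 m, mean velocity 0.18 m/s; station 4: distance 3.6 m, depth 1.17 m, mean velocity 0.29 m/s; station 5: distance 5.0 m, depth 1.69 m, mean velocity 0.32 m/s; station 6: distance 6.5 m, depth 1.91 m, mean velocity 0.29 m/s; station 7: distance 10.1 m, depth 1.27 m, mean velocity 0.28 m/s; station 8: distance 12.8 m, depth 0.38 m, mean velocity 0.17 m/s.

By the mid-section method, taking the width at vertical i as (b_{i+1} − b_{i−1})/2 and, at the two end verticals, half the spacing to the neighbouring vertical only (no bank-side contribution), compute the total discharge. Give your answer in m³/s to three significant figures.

4.23 m³/s

w_1 = (1.0 − 0.0)/2 = 0.5 m; q_1 = 0.15 × 0.40 × 0.5 = 0.03000 m³/s
w_2 = (1.9 − 0.0)/2 = 0.95 m; q_2 = 0.12 × 0.59 × 0.95 = 0.06726 m³/s
w_3 = (3.6 − 1.0)/2 = 1.3 m; q_3 = 0.18 × 0.87 × 1.3 = 0.2036 m³/s
w_4 = (5.0 − 1.9)/2 = 1.55 m; q_4 = 0.29 × 1.17 × 1.55 = 0.5259 m³/s
w_5 = (6.5 − 3.6)/2 = 1.45 m; q_5 = 0.32 × 1.69 × 1.45 = 0.7842 m³/s
w_6 = (10.1 − 5.0)/2 = 2.55 m; q_6 = 0.29 × 1.91 × 2.55 = 1.412 m³/s
w_7 = (12.8 − 6.5)/2 = 3.15 m; q_7 = 0.28 × 1.27 × 3.15 = 1.120 m³/s
w_8 = (12.8 − 10.1)/2 = 1.35 m; q_8 = 0.17 × 0.38 × 1.35 = 0.08721 m³/s
Q = Σ qᵢ = 4.231 m³/s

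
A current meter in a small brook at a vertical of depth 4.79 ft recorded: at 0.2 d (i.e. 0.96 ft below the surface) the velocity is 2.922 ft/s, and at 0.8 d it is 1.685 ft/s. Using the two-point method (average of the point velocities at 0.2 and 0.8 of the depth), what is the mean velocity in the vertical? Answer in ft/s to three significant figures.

v̄ = (2.922 + 1.685) / 2 = 2.304 ft/s

2.30 ft/s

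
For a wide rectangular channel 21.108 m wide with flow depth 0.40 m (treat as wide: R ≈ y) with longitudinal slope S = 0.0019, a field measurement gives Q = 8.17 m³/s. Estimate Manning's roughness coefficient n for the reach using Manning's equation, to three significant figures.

A = b·y = 21.108 × 0.40 = 8.443 m²
Wide channel: R ≈ y = 0.40 m
n = (1/Q)·A·R^(2/3)·S^(1/2) = (1/8.17) × 8.443 × 0.5429 × 0.04359 = 0.02446

0.0245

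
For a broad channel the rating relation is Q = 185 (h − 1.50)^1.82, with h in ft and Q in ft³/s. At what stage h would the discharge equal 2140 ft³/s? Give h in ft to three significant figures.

5.34 ft

h − h₀ = (Q/C)^(1/b) = (2140/185)^(1/1.82) = 3.839 ft
h = 1.50 + 3.839 = 5.339 ft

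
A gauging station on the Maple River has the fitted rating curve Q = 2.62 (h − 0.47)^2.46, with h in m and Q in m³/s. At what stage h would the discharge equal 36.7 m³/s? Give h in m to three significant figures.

h − h₀ = (Q/C)^(1/b) = (36.7/2.62)^(1/2.46) = 2.924 m
h = 0.47 + 2.924 = 3.394 m

3.39 m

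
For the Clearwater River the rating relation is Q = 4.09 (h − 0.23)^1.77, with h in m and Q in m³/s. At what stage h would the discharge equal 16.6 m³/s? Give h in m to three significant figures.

2.44 m

h − h₀ = (Q/C)^(1/b) = (16.6/4.09)^(1/1.77) = 2.207 m
h = 0.23 + 2.207 = 2.437 m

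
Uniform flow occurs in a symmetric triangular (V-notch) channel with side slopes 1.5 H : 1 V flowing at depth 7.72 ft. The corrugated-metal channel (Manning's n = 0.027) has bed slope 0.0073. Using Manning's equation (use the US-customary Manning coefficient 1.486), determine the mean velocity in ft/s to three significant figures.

10.2 ft/s

A = z·y² = 1.5×7.72² = 89.40 ft²
P = 2y√(1+z²) = 2×7.72×√(1+1.5²) = 27.83 ft
R = A/P = 89.40/27.83 = 3.212 ft
Q = (1.486/n)·A·R^(2/3)·S^(1/2) = (1.486/0.027) × 89.40 × 3.212^(2/3) × 0.0073^(1/2) = 915.1 ft³/s
V = Q/A = 915.1/89.40 = 10.24 ft/s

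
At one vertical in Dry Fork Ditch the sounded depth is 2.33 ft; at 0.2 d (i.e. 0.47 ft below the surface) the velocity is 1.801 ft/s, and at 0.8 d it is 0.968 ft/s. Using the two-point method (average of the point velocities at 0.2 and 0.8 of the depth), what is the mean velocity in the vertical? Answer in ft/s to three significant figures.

1.38 ft/s

v̄ = (1.801 + 0.968) / 2 = 1.385 ft/s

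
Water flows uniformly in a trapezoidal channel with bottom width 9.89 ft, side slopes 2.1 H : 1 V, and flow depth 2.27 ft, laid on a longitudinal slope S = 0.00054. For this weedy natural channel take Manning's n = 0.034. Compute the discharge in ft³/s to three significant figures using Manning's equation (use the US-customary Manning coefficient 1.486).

A = (b + z·y)·y = (9.89 + 2.1×2.27)×2.27 = 33.27 ft²
P = b + 2y√(1+z²) = 9.89 + 2×2.27×√(1+2.1²) = 20.45 ft
R = A/P = 33.27/20.45 = 1.627 ft
Q = (1.486/n)·A·R^(2/3)·S^(1/2) = (1.486/0.034) × 33.27 × 1.627^(2/3) × 0.00054^(1/2) = 46.74 ft³/s

46.7 ft³/s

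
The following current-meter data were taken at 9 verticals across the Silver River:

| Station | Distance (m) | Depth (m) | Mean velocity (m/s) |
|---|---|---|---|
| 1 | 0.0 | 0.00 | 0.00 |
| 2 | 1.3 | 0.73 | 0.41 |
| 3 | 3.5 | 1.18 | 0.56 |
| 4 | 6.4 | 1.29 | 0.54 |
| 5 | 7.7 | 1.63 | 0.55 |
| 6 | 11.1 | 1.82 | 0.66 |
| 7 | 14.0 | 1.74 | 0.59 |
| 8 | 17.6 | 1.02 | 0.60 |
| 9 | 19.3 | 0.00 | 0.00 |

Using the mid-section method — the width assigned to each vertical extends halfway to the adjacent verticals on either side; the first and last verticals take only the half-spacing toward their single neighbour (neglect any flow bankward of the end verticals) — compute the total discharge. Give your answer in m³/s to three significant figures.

w_2 = (3.5 − 0.0)/2 = 1.75 m; q_2 = 0.41 × 0.73 × 1.75 = 0.5238 m³/s
w_3 = (6.4 − 1.3)/2 = 2.55 m; q_3 = 0.56 × 1.18 × 2.55 = 1.685 m³/s
w_4 = (7.7 − 3.5)/2 = 2.1 m; q_4 = 0.54 × 1.29 × 2.1 = 1.463 m³/s
w_5 = (11.1 − 6.4)/2 = 2.35 m; q_5 = 0.55 × 1.63 × 2.35 = 2.107 m³/s
w_6 = (14.0 − 7.7)/2 = 3.15 m; q_6 = 0.66 × 1.82 × 3.15 = 3.784 m³/s
w_7 = (17.6 − 11.1)/2 = 3.25 m; q_7 = 0.59 × 1.74 × 3.25 = 3.336 m³/s
w_8 = (19.3 − 14.0)/2 = 2.65 m; q_8 = 0.60 × 1.02 × 2.65 = 1.622 m³/s
Stations 1, 9 contribute zero (depth or velocity is 0).
Q = Σ qᵢ = 14.52 m³/s

14.5 m³/s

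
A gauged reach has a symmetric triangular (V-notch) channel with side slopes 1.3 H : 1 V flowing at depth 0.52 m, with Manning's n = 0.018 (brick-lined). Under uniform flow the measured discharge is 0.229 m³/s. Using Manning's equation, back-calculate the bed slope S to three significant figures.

0.00113

A = z·y² = 1.3×0.52² = 0.3515 m²
P = 2y√(1+z²) = 2×0.52×√(1+1.3²) = 1.706 m
R = A/P = 0.3515/1.706 = 0.2061 m
S = (Q·n / (1·A·R^(2/3)))² = (0.229×0.018 / (1×0.3515×0.3489))² = 0.001130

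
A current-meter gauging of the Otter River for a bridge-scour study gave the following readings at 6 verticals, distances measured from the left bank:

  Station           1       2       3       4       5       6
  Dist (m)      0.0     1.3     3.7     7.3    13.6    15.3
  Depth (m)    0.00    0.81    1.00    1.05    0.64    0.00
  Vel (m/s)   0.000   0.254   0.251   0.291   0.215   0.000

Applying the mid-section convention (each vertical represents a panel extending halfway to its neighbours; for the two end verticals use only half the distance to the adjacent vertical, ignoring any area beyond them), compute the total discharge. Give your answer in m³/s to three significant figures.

3.20 m³/s

w_2 = (3.7 − 0.0)/2 = 1.85 m; q_2 = 0.254 × 0.81 × 1.85 = 0.3806 m³/s
w_3 = (7.3 − 1.3)/2 = 3 m; q_3 = 0.251 × 1.00 × 3 = 0.7530 m³/s
w_4 = (13.6 − 3.7)/2 = 4.95 m; q_4 = 0.291 × 1.05 × 4.95 = 1.512 m³/s
w_5 = (15.3 − 7.3)/2 = 4 m; q_5 = 0.215 × 0.64 × 4 = 0.5504 m³/s
Stations 1, 6 contribute zero (depth or velocity is 0).
Q = Σ qᵢ = 3.196 m³/s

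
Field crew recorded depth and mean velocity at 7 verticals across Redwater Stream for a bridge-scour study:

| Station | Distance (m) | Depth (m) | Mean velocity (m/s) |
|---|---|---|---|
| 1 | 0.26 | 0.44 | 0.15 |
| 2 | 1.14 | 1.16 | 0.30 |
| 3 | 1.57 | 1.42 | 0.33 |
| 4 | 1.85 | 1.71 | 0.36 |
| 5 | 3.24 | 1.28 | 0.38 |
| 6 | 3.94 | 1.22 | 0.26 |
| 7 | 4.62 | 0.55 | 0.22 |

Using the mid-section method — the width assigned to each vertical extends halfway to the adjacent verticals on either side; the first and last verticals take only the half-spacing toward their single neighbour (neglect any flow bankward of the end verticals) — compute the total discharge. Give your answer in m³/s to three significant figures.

w_1 = (1.14 − 0.26)/2 = 0.44 m; q_1 = 0.15 × 0.44 × 0.44 = 0.02904 m³/s
w_2 = (1.57 − 0.26)/2 = 0.655 m; q_2 = 0.30 × 1.16 × 0.655 = 0.2279 m³/s
w_3 = (1.85 − 1.14)/2 = 0.355 m; q_3 = 0.33 × 1.42 × 0.355 = 0.1664 m³/s
w_4 = (3.24 − 1.57)/2 = 0.835 m; q_4 = 0.36 × 1.71 × 0.835 = 0.5140 m³/s
w_5 = (3.94 − 1.85)/2 = 1.045 m; q_5 = 0.38 × 1.28 × 1.045 = 0.5083 m³/s
w_6 = (4.62 − 3.24)/2 = 0.69 m; q_6 = 0.26 × 1.22 × 0.69 = 0.2189 m³/s
w_7 = (4.62 − 3.94)/2 = 0.34 m; q_7 = 0.22 × 0.55 × 0.34 = 0.04114 m³/s
Q = Σ qᵢ = 1.706 m³/s

1.71 m³/s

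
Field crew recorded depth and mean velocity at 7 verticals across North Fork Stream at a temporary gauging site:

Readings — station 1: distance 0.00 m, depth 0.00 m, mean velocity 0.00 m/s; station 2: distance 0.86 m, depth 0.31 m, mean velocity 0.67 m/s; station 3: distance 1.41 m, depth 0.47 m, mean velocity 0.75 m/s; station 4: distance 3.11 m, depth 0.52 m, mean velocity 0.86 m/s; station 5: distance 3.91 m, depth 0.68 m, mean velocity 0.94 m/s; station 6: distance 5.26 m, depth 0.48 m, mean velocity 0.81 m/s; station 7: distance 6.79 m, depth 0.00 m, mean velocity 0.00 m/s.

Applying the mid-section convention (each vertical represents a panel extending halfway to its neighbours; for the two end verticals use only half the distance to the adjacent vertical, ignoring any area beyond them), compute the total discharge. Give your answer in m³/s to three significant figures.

2.35 m³/s

w_2 = (1.41 − 0.00)/2 = 0.705 m; q_2 = 0.67 × 0.31 × 0.705 = 0.1464 m³/s
w_3 = (3.11 − 0.86)/2 = 1.125 m; q_3 = 0.75 × 0.47 × 1.125 = 0.3966 m³/s
w_4 = (3.91 − 1.41)/2 = 1.25 m; q_4 = 0.86 × 0.52 × 1.25 = 0.5590 m³/s
w_5 = (5.26 − 3.11)/2 = 1.075 m; q_5 = 0.94 × 0.68 × 1.075 = 0.6871 m³/s
w_6 = (6.79 − 3.91)/2 = 1.44 m; q_6 = 0.81 × 0.48 × 1.44 = 0.5599 m³/s
Stations 1, 7 contribute zero (depth or velocity is 0).
Q = Σ qᵢ = 2.349 m³/s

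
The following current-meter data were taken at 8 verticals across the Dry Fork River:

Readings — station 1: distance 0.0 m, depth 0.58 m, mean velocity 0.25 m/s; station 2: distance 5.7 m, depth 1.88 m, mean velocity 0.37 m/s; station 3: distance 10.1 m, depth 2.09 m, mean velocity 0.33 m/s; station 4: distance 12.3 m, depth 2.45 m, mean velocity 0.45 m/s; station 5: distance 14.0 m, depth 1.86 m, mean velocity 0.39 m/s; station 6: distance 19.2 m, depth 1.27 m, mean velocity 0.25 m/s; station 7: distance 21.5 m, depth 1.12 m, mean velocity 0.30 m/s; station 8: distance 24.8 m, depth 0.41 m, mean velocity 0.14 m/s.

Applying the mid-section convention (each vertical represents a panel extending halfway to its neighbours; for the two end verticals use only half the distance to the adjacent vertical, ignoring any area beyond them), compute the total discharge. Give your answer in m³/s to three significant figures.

w_1 = (5.7 − 0.0)/2 = 2.85 m; q_1 = 0.25 × 0.58 × 2.85 = 0.4133 m³/s
w_2 = (10.1 − 0.0)/2 = 5.05 m; q_2 = 0.37 × 1.88 × 5.05 = 3.513 m³/s
w_3 = (12.3 − 5.7)/2 = 3.3 m; q_3 = 0.33 × 2.09 × 3.3 = 2.276 m³/s
w_4 = (14.0 − 10.1)/2 = 1.95 m; q_4 = 0.45 × 2.45 × 1.95 = 2.150 m³/s
w_5 = (19.2 − 12.3)/2 = 3.45 m; q_5 = 0.39 × 1.86 × 3.45 = 2.503 m³/s
w_6 = (21.5 − 14.0)/2 = 3.75 m; q_6 = 0.25 × 1.27 × 3.75 = 1.191 m³/s
w_7 = (24.8 − 19.2)/2 = 2.8 m; q_7 = 0.30 × 1.12 × 2.8 = 0.9408 m³/s
w_8 = (24.8 − 21.5)/2 = 1.65 m; q_8 = 0.14 × 0.41 × 1.65 = 0.09471 m³/s
Q = Σ qᵢ = 13.08 m³/s

13.1 m³/s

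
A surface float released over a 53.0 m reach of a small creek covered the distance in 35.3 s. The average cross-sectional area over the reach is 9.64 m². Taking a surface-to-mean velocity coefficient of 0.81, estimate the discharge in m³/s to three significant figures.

11.7 m³/s

v_surface = L / t̄ = 53.0 / 35.3 = 1.501 m/s
v_mean = 0.81 × 1.501 = 1.216 m/s
Q = A × v_mean = 9.64 × 1.216 = 11.72 m³/s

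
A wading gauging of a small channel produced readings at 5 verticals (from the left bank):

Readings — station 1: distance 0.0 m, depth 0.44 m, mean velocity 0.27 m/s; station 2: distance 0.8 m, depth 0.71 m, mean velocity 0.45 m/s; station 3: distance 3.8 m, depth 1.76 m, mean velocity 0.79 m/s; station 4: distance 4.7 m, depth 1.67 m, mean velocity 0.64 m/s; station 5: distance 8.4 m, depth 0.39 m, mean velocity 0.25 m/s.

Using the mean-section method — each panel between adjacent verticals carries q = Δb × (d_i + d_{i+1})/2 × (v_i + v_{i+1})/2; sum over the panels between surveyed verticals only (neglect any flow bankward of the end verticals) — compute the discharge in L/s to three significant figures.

5260 L/s

Panel 1-2: Δb = 0.8 m, d̄ = (0.44+0.71)/2 = 0.575, v̄ = (0.27+0.45)/2 = 0.36 → q = 0.8×0.575×0.36 = 0.1656 m³/s
Panel 2-3: Δb = 3 m, d̄ = (0.71+1.76)/2 = 1.235, v̄ = (0.45+0.79)/2 = 0.62 → q = 3×1.235×0.62 = 2.297 m³/s
Panel 3-4: Δb = 0.9 m, d̄ = (1.76+1.67)/2 = 1.715, v̄ = (0.79+0.64)/2 = 0.715 → q = 0.9×1.715×0.715 = 1.104 m³/s
Panel 4-5: Δb = 3.7 m, d̄ = (1.67+0.39)/2 = 1.03, v̄ = (0.64+0.25)/2 = 0.445 → q = 3.7×1.03×0.445 = 1.696 m³/s
Q = Σ q = 5.262 m³/s
= 5.262 × 1000 = 5262 L/s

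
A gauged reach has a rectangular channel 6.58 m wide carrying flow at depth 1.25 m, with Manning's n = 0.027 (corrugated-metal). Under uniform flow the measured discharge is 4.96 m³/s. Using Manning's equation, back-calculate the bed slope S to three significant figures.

A = b·y = 6.58 × 1.25 = 8.225 m²
P = b + 2y = 6.58 + 2×1.25 = 9.080 m
R = A/P = 8.225/9.080 = 0.9058 m
S = (Q·n / (1·A·R^(2/3)))² = (4.96×0.027 / (1×8.225×0.9362))² = 0.0003025

0.000302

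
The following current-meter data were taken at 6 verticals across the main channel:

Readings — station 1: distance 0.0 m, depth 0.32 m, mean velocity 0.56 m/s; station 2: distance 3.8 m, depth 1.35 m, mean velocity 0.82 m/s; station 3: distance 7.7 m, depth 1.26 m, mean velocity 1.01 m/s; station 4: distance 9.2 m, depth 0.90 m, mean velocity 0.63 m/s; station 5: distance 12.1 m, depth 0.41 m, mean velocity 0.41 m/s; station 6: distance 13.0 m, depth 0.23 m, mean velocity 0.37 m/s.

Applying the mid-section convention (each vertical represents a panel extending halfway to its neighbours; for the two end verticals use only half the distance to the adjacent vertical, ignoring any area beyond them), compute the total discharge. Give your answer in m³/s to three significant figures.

w_1 = (3.8 − 0.0)/2 = 1.9 m; q_1 = 0.56 × 0.32 × 1.9 = 0.3405 m³/s
w_2 = (7.7 − 0.0)/2 = 3.85 m; q_2 = 0.82 × 1.35 × 3.85 = 4.262 m³/s
w_3 = (9.2 − 3.8)/2 = 2.7 m; q_3 = 1.01 × 1.26 × 2.7 = 3.436 m³/s
w_4 = (12.1 − 7.7)/2 = 2.2 m; q_4 = 0.63 × 0.90 × 2.2 = 1.247 m³/s
w_5 = (13.0 − 9.2)/2 = 1.9 m; q_5 = 0.41 × 0.41 × 1.9 = 0.3194 m³/s
w_6 = (13.0 − 12.1)/2 = 0.45 m; q_6 = 0.37 × 0.23 × 0.45 = 0.03830 m³/s
Q = Σ qᵢ = 9.644 m³/s

9.64 m³/s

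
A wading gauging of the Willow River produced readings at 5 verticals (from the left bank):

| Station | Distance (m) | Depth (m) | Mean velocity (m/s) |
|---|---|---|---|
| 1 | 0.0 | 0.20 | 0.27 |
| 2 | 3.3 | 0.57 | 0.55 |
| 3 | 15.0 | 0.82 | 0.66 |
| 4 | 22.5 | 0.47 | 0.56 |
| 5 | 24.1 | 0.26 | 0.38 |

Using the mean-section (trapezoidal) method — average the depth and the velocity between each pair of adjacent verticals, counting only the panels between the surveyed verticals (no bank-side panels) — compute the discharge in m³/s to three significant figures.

Panel 1-2: Δb = 3.3 m, d̄ = (0.20+0.57)/2 = 0.385, v̄ = (0.27+0.55)/2 = 0.41 → q = 3.3×0.385×0.41 = 0.5209 m³/s
Panel 2-3: Δb = 11.7 m, d̄ = (0.57+0.82)/2 = 0.695, v̄ = (0.55+0.66)/2 = 0.605 → q = 11.7×0.695×0.605 = 4.920 m³/s
Panel 3-4: Δb = 7.5 m, d̄ = (0.82+0.47)/2 = 0.645, v̄ = (0.66+0.56)/2 = 0.61 → q = 7.5×0.645×0.61 = 2.951 m³/s
Panel 4-5: Δb = 1.6 m, d̄ = (0.47+0.26)/2 = 0.365, v̄ = (0.56+0.38)/2 = 0.47 → q = 1.6×0.365×0.47 = 0.2745 m³/s
Q = Σ q = 8.666 m³/s

8.67 m³/s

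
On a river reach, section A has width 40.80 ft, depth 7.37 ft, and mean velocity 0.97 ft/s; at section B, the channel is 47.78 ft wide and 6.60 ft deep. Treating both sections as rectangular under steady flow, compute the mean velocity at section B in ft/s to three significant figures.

0.925 ft/s

Q = A₁V₁ = (40.80×7.37) × 0.97 = 291.7 ft³/s
A₂ = 47.78 × 6.60 = 315.3 ft²
V₂ = Q/A₂ = 291.7/315.3 = 0.9249 ft/s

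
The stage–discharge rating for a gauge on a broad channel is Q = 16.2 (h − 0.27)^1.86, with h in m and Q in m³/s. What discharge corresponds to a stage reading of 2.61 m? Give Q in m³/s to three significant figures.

Q = 16.2 × (2.61 − 0.27)^1.86 = 16.2 × 2.34^1.86 = 78.75 m³/s

78.8 m³/s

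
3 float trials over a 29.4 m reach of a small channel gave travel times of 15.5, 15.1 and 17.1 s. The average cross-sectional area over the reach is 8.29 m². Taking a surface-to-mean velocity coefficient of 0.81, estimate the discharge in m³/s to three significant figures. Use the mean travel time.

t̄ = (15.5 + 15.1 + 17.1) / 3 = 15.9 s
v_surface = L / t̄ = 29.4 / 15.9 = 1.849 m/s
v_mean = 0.81 × 1.849 = 1.498 m/s
Q = A × v_mean = 8.29 × 1.498 = 12.42 m³/s

12.4 m³/s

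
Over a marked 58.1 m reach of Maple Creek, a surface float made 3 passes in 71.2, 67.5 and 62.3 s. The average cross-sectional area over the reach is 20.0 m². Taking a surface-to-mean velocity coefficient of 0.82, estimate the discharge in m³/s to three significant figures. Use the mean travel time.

14.2 m³/s

t̄ = (71.2 + 67.5 + 62.3) / 3 = 67 s
v_surface = L / t̄ = 58.1 / 67 = 0.8672 m/s
v_mean = 0.82 × 0.8672 = 0.7111 m/s
Q = A × v_mean = 20.0 × 0.7111 = 14.22 m³/s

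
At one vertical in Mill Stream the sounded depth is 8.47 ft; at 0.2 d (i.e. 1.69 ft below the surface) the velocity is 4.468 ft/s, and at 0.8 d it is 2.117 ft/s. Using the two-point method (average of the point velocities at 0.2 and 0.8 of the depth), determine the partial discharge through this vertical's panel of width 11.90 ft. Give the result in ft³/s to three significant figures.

332 ft³/s

v̄ = (4.468 + 2.117) / 2 = 3.293 ft/s
q = v̄ × d × w = 3.293 × 8.47 × 11.90 = 331.9 ft³/s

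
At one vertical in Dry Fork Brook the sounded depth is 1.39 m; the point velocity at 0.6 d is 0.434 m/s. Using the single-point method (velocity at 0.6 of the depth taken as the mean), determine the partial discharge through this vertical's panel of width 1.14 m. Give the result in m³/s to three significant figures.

v̄ = v₀.₆ = 0.434 m/s
q = v̄ × d × w = 0.4340 × 1.39 × 1.14 = 0.6877 m³/s

0.688 m³/s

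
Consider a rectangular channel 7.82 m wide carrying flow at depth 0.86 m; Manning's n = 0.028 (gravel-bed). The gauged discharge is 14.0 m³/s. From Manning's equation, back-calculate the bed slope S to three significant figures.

A = b·y = 7.82 × 0.86 = 6.725 m²
P = b + 2y = 7.82 + 2×0.86 = 9.540 m
R = A/P = 6.725/9.540 = 0.7049 m
S = (Q·n / (1·A·R^(2/3)))² = (14.0×0.028 / (1×6.725×0.7921))² = 0.005415

0.00542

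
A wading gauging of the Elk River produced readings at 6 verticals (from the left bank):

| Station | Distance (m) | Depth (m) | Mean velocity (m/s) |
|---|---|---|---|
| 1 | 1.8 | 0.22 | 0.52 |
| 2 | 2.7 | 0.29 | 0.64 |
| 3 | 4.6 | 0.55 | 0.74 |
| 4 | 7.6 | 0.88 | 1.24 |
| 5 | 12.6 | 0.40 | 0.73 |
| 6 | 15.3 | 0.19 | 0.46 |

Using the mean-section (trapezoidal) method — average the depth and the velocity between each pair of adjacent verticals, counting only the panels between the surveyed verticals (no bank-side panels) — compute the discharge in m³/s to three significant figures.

6.43 m³/s

Panel 1-2: Δb = 0.9 m, d̄ = (0.22+0.29)/2 = 0.255, v̄ = (0.52+0.64)/2 = 0.58 → q = 0.9×0.255×0.58 = 0.1331 m³/s
Panel 2-3: Δb = 1.9 m, d̄ = (0.29+0.55)/2 = 0.42, v̄ = (0.64+0.74)/2 = 0.69 → q = 1.9×0.42×0.69 = 0.5506 m³/s
Panel 3-4: Δb = 3 m, d̄ = (0.55+0.88)/2 = 0.715, v̄ = (0.74+1.24)/2 = 0.99 → q = 3×0.715×0.99 = 2.124 m³/s
Panel 4-5: Δb = 5 m, d̄ = (0.88+0.40)/2 = 0.64, v̄ = (1.24+0.73)/2 = 0.985 → q = 5×0.64×0.985 = 3.152 m³/s
Panel 5-6: Δb = 2.7 m, d̄ = (0.40+0.19)/2 = 0.295, v̄ = (0.73+0.46)/2 = 0.595 → q = 2.7×0.295×0.595 = 0.4739 m³/s
Q = Σ q = 6.433 m³/s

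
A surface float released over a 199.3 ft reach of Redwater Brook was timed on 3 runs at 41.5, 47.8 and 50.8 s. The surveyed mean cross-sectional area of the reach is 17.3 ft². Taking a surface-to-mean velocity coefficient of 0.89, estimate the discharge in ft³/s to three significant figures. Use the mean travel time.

t̄ = (41.5 + 47.8 + 50.8) / 3 = 46.7 s
v_surface = L / t̄ = 199.3 / 46.7 = 4.268 ft/s
v_mean = 0.89 × 4.268 = 3.798 ft/s
Q = A × v_mean = 17.3 × 3.798 = 65.71 ft³/s

65.7 ft³/s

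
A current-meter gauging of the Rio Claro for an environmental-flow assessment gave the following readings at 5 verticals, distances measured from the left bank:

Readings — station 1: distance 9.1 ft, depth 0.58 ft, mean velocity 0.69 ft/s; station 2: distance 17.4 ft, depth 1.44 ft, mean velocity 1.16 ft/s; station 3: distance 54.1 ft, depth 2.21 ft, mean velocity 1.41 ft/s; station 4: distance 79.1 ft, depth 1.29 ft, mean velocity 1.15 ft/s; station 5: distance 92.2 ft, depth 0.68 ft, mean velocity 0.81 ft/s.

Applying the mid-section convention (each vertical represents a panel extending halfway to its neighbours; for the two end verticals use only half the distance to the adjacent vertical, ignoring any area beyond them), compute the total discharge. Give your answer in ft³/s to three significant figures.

167 ft³/s

w_1 = (17.4 − 9.1)/2 = 4.15 ft; q_1 = 0.69 × 0.58 × 4.15 = 1.661 ft³/s
w_2 = (54.1 − 9.1)/2 = 22.5 ft; q_2 = 1.16 × 1.44 × 22.5 = 37.58 ft³/s
w_3 = (79.1 − 17.4)/2 = 30.85 ft; q_3 = 1.41 × 2.21 × 30.85 = 96.13 ft³/s
w_4 = (92.2 − 54.1)/2 = 19.05 ft; q_4 = 1.15 × 1.29 × 19.05 = 28.26 ft³/s
w_5 = (92.2 − 79.1)/2 = 6.55 ft; q_5 = 0.81 × 0.68 × 6.55 = 3.608 ft³/s
Q = Σ qᵢ = 167.2 ft³/s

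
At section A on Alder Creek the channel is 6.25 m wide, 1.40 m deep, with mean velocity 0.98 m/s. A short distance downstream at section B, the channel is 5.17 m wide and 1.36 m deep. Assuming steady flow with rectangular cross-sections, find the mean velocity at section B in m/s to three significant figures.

1.22 m/s

Q = A₁V₁ = (6.25×1.40) × 0.98 = 8.575 m³/s
A₂ = 5.17 × 1.36 = 7.031 m²
V₂ = Q/A₂ = 8.575/7.031 = 1.220 m/s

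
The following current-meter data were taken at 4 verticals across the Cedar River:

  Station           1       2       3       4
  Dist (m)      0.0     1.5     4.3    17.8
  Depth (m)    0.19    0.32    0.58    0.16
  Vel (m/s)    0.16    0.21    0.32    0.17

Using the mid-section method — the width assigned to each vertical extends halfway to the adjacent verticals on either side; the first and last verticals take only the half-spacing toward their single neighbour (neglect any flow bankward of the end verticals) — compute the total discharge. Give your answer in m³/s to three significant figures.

w_1 = (1.5 − 0.0)/2 = 0.75 m; q_1 = 0.16 × 0.19 × 0.75 = 0.02280 m³/s
w_2 = (4.3 − 0.0)/2 = 2.15 m; q_2 = 0.21 × 0.32 × 2.15 = 0.1445 m³/s
w_3 = (17.8 − 1.5)/2 = 8.15 m; q_3 = 0.32 × 0.58 × 8.15 = 1.513 m³/s
w_4 = (17.8 − 4.3)/2 = 6.75 m; q_4 = 0.17 × 0.16 × 6.75 = 0.1836 m³/s
Q = Σ qᵢ = 1.864 m³/s

1.86 m³/s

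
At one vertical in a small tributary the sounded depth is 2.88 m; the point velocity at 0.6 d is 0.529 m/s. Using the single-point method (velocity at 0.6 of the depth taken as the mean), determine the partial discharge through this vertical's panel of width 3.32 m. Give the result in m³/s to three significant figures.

v̄ = v₀.₆ = 0.529 m/s
q = v̄ × d × w = 0.5290 × 2.88 × 3.32 = 5.058 m³/s

5.06 m³/s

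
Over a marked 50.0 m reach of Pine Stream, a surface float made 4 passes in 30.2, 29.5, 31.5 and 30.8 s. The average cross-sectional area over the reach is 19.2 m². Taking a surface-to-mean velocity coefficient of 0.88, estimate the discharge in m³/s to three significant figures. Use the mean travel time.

t̄ = (30.2 + 29.5 + 31.5 + 30.8) / 4 = 30.5 s
v_surface = L / t̄ = 50.0 / 30.5 = 1.639 m/s
v_mean = 0.88 × 1.639 = 1.443 m/s
Q = A × v_mean = 19.2 × 1.443 = 27.70 m³/s

27.7 m³/s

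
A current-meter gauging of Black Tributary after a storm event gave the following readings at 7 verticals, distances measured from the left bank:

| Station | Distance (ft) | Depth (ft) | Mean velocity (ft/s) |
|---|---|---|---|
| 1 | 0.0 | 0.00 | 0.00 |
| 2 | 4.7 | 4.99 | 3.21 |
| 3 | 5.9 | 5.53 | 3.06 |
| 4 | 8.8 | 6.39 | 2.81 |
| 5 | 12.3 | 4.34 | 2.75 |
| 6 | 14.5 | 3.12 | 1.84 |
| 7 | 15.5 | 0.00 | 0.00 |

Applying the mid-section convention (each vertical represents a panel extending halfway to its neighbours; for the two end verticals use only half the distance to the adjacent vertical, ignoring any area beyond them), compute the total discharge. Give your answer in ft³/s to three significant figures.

183 ft³/s

w_2 = (5.9 − 0.0)/2 = 2.95 ft; q_2 = 3.21 × 4.99 × 2.95 = 47.25 ft³/s
w_3 = (8.8 − 4.7)/2 = 2.05 ft; q_3 = 3.06 × 5.53 × 2.05 = 34.69 ft³/s
w_4 = (12.3 − 5.9)/2 = 3.2 ft; q_4 = 2.81 × 6.39 × 3.2 = 57.46 ft³/s
w_5 = (14.5 − 8.8)/2 = 2.85 ft; q_5 = 2.75 × 4.34 × 2.85 = 34.01 ft³/s
w_6 = (15.5 − 12.3)/2 = 1.6 ft; q_6 = 1.84 × 3.12 × 1.6 = 9.185 ft³/s
Stations 1, 7 contribute zero (depth or velocity is 0).
Q = Σ qᵢ = 182.6 ft³/s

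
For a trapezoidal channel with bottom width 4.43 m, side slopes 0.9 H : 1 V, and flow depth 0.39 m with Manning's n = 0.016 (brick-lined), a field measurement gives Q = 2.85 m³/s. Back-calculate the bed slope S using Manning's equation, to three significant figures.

A = (b + z·y)·y = (4.43 + 0.9×0.39)×0.39 = 1.865 m²
P = b + 2y√(1+z²) = 4.43 + 2×0.39×√(1+0.9²) = 5.479 m
R = A/P = 1.865/5.479 = 0.3403 m
S = (Q·n / (1·A·R^(2/3)))² = (2.85×0.016 / (1×1.865×0.4874))² = 0.002517

0.00252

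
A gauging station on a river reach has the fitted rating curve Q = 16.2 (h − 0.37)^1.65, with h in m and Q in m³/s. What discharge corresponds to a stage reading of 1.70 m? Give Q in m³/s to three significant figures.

Q = 16.2 × (1.70 − 0.37)^1.65 = 16.2 × 1.33^1.65 = 25.93 m³/s

25.9 m³/s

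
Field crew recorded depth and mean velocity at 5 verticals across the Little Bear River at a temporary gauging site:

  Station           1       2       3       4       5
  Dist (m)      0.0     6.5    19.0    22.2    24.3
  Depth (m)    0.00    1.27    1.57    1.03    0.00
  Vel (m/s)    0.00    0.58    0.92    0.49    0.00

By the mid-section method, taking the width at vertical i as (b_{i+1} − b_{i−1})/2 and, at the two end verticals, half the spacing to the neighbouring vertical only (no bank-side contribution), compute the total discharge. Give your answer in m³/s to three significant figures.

w_2 = (19.0 − 0.0)/2 = 9.5 m; q_2 = 0.58 × 1.27 × 9.5 = 6.998 m³/s
w_3 = (22.2 − 6.5)/2 = 7.85 m; q_3 = 0.92 × 1.57 × 7.85 = 11.34 m³/s
w_4 = (24.3 − 19.0)/2 = 2.65 m; q_4 = 0.49 × 1.03 × 2.65 = 1.337 m³/s
Stations 1, 5 contribute zero (depth or velocity is 0).
Q = Σ qᵢ = 19.67 m³/s

19.7 m³/s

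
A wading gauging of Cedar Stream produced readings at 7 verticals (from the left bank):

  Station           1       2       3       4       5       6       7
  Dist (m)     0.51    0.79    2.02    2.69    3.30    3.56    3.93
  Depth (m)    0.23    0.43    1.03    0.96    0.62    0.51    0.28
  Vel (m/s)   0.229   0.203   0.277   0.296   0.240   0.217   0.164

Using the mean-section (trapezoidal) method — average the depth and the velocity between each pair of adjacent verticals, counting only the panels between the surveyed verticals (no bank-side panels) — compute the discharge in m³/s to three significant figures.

0.617 m³/s

Panel 1-2: Δb = 0.28 m, d̄ = (0.23+0.43)/2 = 0.33, v̄ = (0.229+0.203)/2 = 0.216 → q = 0.28×0.33×0.216 = 0.01996 m³/s
Panel 2-3: Δb = 1.23 m, d̄ = (0.43+1.03)/2 = 0.73, v̄ = (0.203+0.277)/2 = 0.24 → q = 1.23×0.73×0.24 = 0.2155 m³/s
Panel 3-4: Δb = 0.67 m, d̄ = (1.03+0.96)/2 = 0.995, v̄ = (0.277+0.296)/2 = 0.2865 → q = 0.67×0.995×0.2865 = 0.1910 m³/s
Panel 4-5: Δb = 0.61 m, d̄ = (0.96+0.62)/2 = 0.79, v̄ = (0.296+0.240)/2 = 0.268 → q = 0.61×0.79×0.268 = 0.1291 m³/s
Panel 5-6: Δb = 0.26 m, d̄ = (0.62+0.51)/2 = 0.565, v̄ = (0.240+0.217)/2 = 0.2285 → q = 0.26×0.565×0.2285 = 0.03357 m³/s
Panel 6-7: Δb = 0.37 m, d̄ = (0.51+0.28)/2 = 0.395, v̄ = (0.217+0.164)/2 = 0.1905 → q = 0.37×0.395×0.1905 = 0.02784 m³/s
Q = Σ q = 0.6170 m³/s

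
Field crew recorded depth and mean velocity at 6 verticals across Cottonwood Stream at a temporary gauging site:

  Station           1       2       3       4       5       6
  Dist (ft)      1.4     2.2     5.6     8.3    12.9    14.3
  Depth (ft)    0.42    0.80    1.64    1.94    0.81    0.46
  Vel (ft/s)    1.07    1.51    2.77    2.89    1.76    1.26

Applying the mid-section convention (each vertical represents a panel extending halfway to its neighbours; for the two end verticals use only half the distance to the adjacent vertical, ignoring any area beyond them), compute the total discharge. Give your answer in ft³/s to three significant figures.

w_1 = (2.2 − 1.4)/2 = 0.4 ft; q_1 = 1.07 × 0.42 × 0.4 = 0.1798 ft³/s
w_2 = (5.6 − 1.4)/2 = 2.1 ft; q_2 = 1.51 × 0.80 × 2.1 = 2.537 ft³/s
w_3 = (8.3 − 2.2)/2 = 3.05 ft; q_3 = 2.77 × 1.64 × 3.05 = 13.86 ft³/s
w_4 = (12.9 − 5.6)/2 = 3.65 ft; q_4 = 2.89 × 1.94 × 3.65 = 20.46 ft³/s
w_5 = (14.3 − 8.3)/2 = 3 ft; q_5 = 1.76 × 0.81 × 3 = 4.277 ft³/s
w_6 = (14.3 − 12.9)/2 = 0.7 ft; q_6 = 1.26 × 0.46 × 0.7 = 0.4057 ft³/s
Q = Σ qᵢ = 41.72 ft³/s

41.7 ft³/s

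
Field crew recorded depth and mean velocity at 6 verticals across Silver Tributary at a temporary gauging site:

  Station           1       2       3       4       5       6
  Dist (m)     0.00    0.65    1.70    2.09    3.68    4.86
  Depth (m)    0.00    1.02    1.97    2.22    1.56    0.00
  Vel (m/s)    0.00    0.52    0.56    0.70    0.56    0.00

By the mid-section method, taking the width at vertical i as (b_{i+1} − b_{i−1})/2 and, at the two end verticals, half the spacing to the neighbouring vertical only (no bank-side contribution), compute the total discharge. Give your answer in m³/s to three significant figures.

3.99 m³/s

w_2 = (1.70 − 0.00)/2 = 0.85 m; q_2 = 0.52 × 1.02 × 0.85 = 0.4508 m³/s
w_3 = (2.09 − 0.65)/2 = 0.72 m; q_3 = 0.56 × 1.97 × 0.72 = 0.7943 m³/s
w_4 = (3.68 − 1.70)/2 = 0.99 m; q_4 = 0.70 × 2.22 × 0.99 = 1.538 m³/s
w_5 = (4.86 − 2.09)/2 = 1.385 m; q_5 = 0.56 × 1.56 × 1.385 = 1.210 m³/s
Stations 1, 6 contribute zero (depth or velocity is 0).
Q = Σ qᵢ = 3.994 m³/s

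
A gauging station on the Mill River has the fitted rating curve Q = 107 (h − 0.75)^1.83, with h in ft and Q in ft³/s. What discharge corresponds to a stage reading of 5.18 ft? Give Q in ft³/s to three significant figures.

Q = 107 × (5.18 − 0.75)^1.83 = 107 × 4.43^1.83 = 1630 ft³/s

1630 ft³/s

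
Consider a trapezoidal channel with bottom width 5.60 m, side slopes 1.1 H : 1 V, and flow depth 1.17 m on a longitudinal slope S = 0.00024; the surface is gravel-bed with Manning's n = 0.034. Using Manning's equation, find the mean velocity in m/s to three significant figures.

0.421 m/s

A = (b + z·y)·y = (5.60 + 1.1×1.17)×1.17 = 8.058 m²
P = b + 2y√(1+z²) = 5.60 + 2×1.17×√(1+1.1²) = 9.079 m
R = A/P = 8.058/9.079 = 0.8876 m
Q = (1/n)·A·R^(2/3)·S^(1/2) = (1/0.034) × 8.058 × 0.8876^(2/3) × 0.00024^(1/2) = 3.391 m³/s
V = Q/A = 3.391/8.058 = 0.4208 m/s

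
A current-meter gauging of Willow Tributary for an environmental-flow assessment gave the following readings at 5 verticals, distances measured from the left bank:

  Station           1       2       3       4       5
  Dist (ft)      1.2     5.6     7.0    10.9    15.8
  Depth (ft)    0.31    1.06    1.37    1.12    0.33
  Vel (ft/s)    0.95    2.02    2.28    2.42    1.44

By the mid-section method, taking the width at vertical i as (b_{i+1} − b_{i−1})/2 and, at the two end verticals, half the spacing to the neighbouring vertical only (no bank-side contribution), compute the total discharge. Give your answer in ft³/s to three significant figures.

28.2 ft³/s

w_1 = (5.6 − 1.2)/2 = 2.2 ft; q_1 = 0.95 × 0.31 × 2.2 = 0.6479 ft³/s
w_2 = (7.0 − 1.2)/2 = 2.9 ft; q_2 = 2.02 × 1.06 × 2.9 = 6.209 ft³/s
w_3 = (10.9 − 5.6)/2 = 2.65 ft; q_3 = 2.28 × 1.37 × 2.65 = 8.278 ft³/s
w_4 = (15.8 − 7.0)/2 = 4.4 ft; q_4 = 2.42 × 1.12 × 4.4 = 11.93 ft³/s
w_5 = (15.8 − 10.9)/2 = 2.45 ft; q_5 = 1.44 × 0.33 × 2.45 = 1.164 ft³/s
Q = Σ qᵢ = 28.22 ft³/s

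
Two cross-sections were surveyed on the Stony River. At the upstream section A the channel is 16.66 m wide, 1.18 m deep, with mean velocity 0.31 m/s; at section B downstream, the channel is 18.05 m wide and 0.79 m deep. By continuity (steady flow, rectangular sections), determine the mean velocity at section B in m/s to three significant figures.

Q = A₁V₁ = (16.66×1.18) × 0.31 = 6.094 m³/s
A₂ = 18.05 × 0.79 = 14.26 m²
V₂ = Q/A₂ = 6.094/14.26 = 0.4274 m/s

0.427 m/s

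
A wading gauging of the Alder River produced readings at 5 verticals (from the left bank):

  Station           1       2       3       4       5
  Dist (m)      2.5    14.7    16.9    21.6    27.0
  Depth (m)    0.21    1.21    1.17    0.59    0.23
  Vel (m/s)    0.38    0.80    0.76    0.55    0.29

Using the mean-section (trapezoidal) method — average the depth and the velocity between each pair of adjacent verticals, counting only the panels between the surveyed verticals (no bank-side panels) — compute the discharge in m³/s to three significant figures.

Panel 1-2: Δb = 12.2 m, d̄ = (0.21+1.21)/2 = 0.71, v̄ = (0.38+0.80)/2 = 0.59 → q = 12.2×0.71×0.59 = 5.111 m³/s
Panel 2-3: Δb = 2.2 m, d̄ = (1.21+1.17)/2 = 1.19, v̄ = (0.80+0.76)/2 = 0.78 → q = 2.2×1.19×0.78 = 2.042 m³/s
Panel 3-4: Δb = 4.7 m, d̄ = (1.17+0.59)/2 = 0.88, v̄ = (0.76+0.55)/2 = 0.655 → q = 4.7×0.88×0.655 = 2.709 m³/s
Panel 4-5: Δb = 5.4 m, d̄ = (0.59+0.23)/2 = 0.41, v̄ = (0.55+0.29)/2 = 0.42 → q = 5.4×0.41×0.42 = 0.9299 m³/s
Q = Σ q = 10.79 m³/s

10.8 m³/s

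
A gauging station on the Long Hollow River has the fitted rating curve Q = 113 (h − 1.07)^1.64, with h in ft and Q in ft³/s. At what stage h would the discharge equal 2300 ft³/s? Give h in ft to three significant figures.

h − h₀ = (Q/C)^(1/b) = (2300/113)^(1/1.64) = 6.280 ft
h = 1.07 + 6.280 = 7.350 ft

7.35 ft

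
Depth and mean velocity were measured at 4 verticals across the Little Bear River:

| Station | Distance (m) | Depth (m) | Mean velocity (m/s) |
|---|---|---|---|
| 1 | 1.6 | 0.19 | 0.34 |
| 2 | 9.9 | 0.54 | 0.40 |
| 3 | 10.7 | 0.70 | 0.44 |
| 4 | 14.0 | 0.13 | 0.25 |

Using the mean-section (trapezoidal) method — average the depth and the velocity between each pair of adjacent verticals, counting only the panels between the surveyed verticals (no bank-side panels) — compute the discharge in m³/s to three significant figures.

Panel 1-2: Δb = 8.3 m, d̄ = (0.19+0.54)/2 = 0.365, v̄ = (0.34+0.40)/2 = 0.37 → q = 8.3×0.365×0.37 = 1.121 m³/s
Panel 2-3: Δb = 0.8 m, d̄ = (0.54+0.70)/2 = 0.62, v̄ = (0.40+0.44)/2 = 0.42 → q = 0.8×0.62×0.42 = 0.2083 m³/s
Panel 3-4: Δb = 3.3 m, d̄ = (0.70+0.13)/2 = 0.415, v̄ = (0.44+0.25)/2 = 0.345 → q = 3.3×0.415×0.345 = 0.4725 m³/s
Q = Σ q = 1.802 m³/s

1.80 m³/s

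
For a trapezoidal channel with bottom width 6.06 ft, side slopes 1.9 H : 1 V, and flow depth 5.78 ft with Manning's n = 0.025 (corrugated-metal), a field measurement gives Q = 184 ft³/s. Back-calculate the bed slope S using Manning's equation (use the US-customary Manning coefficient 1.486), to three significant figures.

A = (b + z·y)·y = (6.06 + 1.9×5.78)×5.78 = 98.50 ft²
P = b + 2y√(1+z²) = 6.06 + 2×5.78×√(1+1.9²) = 30.88 ft
R = A/P = 98.50/30.88 = 3.190 ft
S = (Q·n / (1.486·A·R^(2/3)))² = (184×0.025 / (1.486×98.50×2.167))² = 0.0002103

0.000210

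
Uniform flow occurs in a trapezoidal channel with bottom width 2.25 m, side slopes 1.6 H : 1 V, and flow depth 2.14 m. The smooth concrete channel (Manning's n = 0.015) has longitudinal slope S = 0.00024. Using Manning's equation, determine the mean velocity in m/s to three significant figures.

1.15 m/s

A = (b + z·y)·y = (2.25 + 1.6×2.14)×2.14 = 12.14 m²
P = b + 2y√(1+z²) = 2.25 + 2×2.14×√(1+1.6²) = 10.33 m
R = A/P = 12.14/10.33 = 1.176 m
Q = (1/n)·A·R^(2/3)·S^(1/2) = (1/0.015) × 12.14 × 1.176^(2/3) × 0.00024^(1/2) = 13.97 m³/s
V = Q/A = 13.97/12.14 = 1.151 m/s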